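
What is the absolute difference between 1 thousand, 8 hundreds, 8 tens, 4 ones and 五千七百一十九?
Convert 1 thousand, 8 hundreds, 8 tens, 4 ones (place-value notation) → 1×1000 + 8×100 + 8×10 + 4 = 1884 (decimal)
Convert 五千七百一十九 (Chinese numeral) → 5×1000 + 7×100 + 1×10 + 9 = 5719 (decimal)
Compute |1884 - 5719| = 3835
3835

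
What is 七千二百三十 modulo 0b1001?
Convert 七千二百三十 (Chinese numeral) → 7×1000 + 2×100 + 3×10 = 7230 (decimal)
Convert 0b1001 (binary) → 8 + 1 = 9 (decimal)
Compute 7230 mod 9 = 3
3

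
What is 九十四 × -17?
Convert 九十四 (Chinese numeral) → 9×10 + 4 = 94 (decimal)
Compute 94 × -17 = -1598
-1598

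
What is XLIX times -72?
Convert XLIX (Roman numeral) → 40 + 9 = 49 (decimal)
Compute 49 × -72 = -3528
-3528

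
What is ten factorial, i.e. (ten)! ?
Convert ten (English words) → 10 (decimal)
Compute 10! = 3628800
3628800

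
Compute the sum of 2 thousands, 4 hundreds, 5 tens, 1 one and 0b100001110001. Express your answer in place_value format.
Convert 2 thousands, 4 hundreds, 5 tens, 1 one (place-value notation) → 2×1000 + 4×100 + 5×10 + 1 = 2451 (decimal)
Convert 0b100001110001 (binary) → 2048 + 64 + 32 + 16 + 1 = 2161 (decimal)
Compute 2451 + 2161 = 4612
Convert 4612 (decimal) → 4612 = 4×1000 + 6×100 + 1×10 + 2 → 4 thousands, 6 hundreds, 1 ten, 2 ones (place-value notation)
4 thousands, 6 hundreds, 1 ten, 2 ones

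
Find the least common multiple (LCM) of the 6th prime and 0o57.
Convert the 6th prime (prime index) → 13 (decimal)
Convert 0o57 (octal) → 5×8 + 7 = 47 (decimal)
Compute lcm(13, 47) = 611
611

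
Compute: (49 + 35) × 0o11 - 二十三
Convert 0o11 (octal) → 1×8 + 1 = 9 (decimal)
Convert 二十三 (Chinese numeral) → 2×10 + 3 = 23 (decimal)
Expression in decimal: (49 + 35) × 9 - 23
Parentheses first: 49 + 35 = 84
Multiply: 84 × 9 = 756
Subtract: 756 - 23 = 733
733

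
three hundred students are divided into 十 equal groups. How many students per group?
Convert three hundred (English words) → 3×100 = 300 (decimal)
Convert 十 (Chinese numeral) → 1×10 = 10 (decimal)
Compute 300 ÷ 10 = 30
30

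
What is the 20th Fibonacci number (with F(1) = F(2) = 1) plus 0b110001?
The 20th Fibonacci number (with F(1) = F(2) = 1) = 6765
Convert 0b110001 (binary) → 32 + 16 + 1 = 49 (decimal)
Compute 6765 + 49 = 6814
6814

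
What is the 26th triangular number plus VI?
The 26th triangular number = 26×27/2 = 351
Convert VI (Roman numeral) → 5 + 1 = 6 (decimal)
Compute 351 + 6 = 357
357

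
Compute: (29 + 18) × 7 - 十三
Convert 十三 (Chinese numeral) → 1×10 + 3 = 13 (decimal)
Expression in decimal: (29 + 18) × 7 - 13
Parentheses first: 29 + 18 = 47
Multiply: 47 × 7 = 329
Subtract: 329 - 13 = 316
316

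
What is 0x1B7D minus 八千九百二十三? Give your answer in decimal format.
Convert 0x1B7D (hexadecimal) → 1×4096 + 11×256 + 7×16 + 13 = 7037 (decimal)
Convert 八千九百二十三 (Chinese numeral) → 8×1000 + 9×100 + 2×10 + 3 = 8923 (decimal)
Compute 7037 - 8923 = -1886
-1886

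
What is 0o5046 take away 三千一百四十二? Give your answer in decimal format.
Convert 0o5046 (octal) → 5×512 + 4×8 + 6 = 2598 (decimal)
Convert 三千一百四十二 (Chinese numeral) → 3×1000 + 1×100 + 4×10 + 2 = 3142 (decimal)
Compute 2598 - 3142 = -544
-544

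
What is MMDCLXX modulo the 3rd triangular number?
Convert MMDCLXX (Roman numeral) → 1000 + 1000 + 500 + 100 + 50 + 10 + 10 = 2670 (decimal)
Convert the 3rd triangular number (triangular index) → 3×4/2 = 6 (decimal)
Compute 2670 mod 6 = 0
0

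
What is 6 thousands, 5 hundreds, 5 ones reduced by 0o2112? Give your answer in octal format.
Convert 6 thousands, 5 hundreds, 5 ones (place-value notation) → 6×1000 + 5×100 + 5 = 6505 (decimal)
Convert 0o2112 (octal) → 2×512 + 1×64 + 1×8 + 2 = 1098 (decimal)
Compute 6505 - 1098 = 5407
Convert 5407 (decimal) → 5407 = 1×4096 + 2×512 + 4×64 + 3×8 + 7 → 0o12437 (octal)
0o12437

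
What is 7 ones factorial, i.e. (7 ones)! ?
Convert 7 ones (place-value notation) → 7 (decimal)
Compute 7! = 5040
5040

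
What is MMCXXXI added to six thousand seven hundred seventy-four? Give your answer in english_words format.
Convert MMCXXXI (Roman numeral) → 1000 + 1000 + 100 + 10 + 10 + 10 + 1 = 2131 (decimal)
Convert six thousand seven hundred seventy-four (English words) → 6×1000 + 7×100 + 74 = 6774 (decimal)
Compute 2131 + 6774 = 8905
Convert 8905 (decimal) → 8905 = 8×1000 + 9×100 + 5 → eight thousand nine hundred five (English words)
eight thousand nine hundred five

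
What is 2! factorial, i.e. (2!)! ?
Convert 2! (factorial) → 2 (decimal)
Compute 2! = 2
2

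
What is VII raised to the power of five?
Convert VII (Roman numeral) → 5 + 1 + 1 = 7 (decimal)
Convert five (English words) → 5 (decimal)
Compute 7 ^ 5 = 16807
16807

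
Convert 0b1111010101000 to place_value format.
Convert 0b1111010101000 (binary) → 4096 + 2048 + 1024 + 512 + 128 + 32 + 8 = 7848 (decimal)
Convert 7848 (decimal) → 7848 = 7×1000 + 8×100 + 4×10 + 8 → 7 thousands, 8 hundreds, 4 tens, 8 ones (place-value notation)
7 thousands, 8 hundreds, 4 tens, 8 ones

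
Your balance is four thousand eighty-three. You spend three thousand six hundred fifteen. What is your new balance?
Convert four thousand eighty-three (English words) → 4×1000 + 83 = 4083 (decimal)
Convert three thousand six hundred fifteen (English words) → 3×1000 + 6×100 + 15 = 3615 (decimal)
Compute 4083 - 3615 = 468
468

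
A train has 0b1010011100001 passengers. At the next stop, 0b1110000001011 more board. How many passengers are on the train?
Convert 0b1010011100001 (binary) → 4096 + 1024 + 128 + 64 + 32 + 1 = 5345 (decimal)
Convert 0b1110000001011 (binary) → 4096 + 2048 + 1024 + 8 + 2 + 1 = 7179 (decimal)
Compute 5345 + 7179 = 12524
12524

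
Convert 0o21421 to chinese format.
Convert 0o21421 (octal) → 2×4096 + 1×512 + 4×64 + 2×8 + 1 = 8977 (decimal)
Convert 8977 (decimal) → 8977 = 8×1000 + 9×100 + 7×10 + 7 → 八千九百七十七 (Chinese numeral)
八千九百七十七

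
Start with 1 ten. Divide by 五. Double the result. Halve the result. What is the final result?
Convert 1 ten (place-value notation) → 1×10 = 10 (decimal)
Start: 10
Convert 五 (Chinese numeral) → 5 (decimal)
10 ÷ 5 = 2
2 × 2 = 4
4 ÷ 2 = 2
2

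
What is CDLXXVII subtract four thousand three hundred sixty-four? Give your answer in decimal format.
Convert CDLXXVII (Roman numeral) → 400 + 50 + 10 + 10 + 5 + 1 + 1 = 477 (decimal)
Convert four thousand three hundred sixty-four (English words) → 4×1000 + 3×100 + 64 = 4364 (decimal)
Compute 477 - 4364 = -3887
-3887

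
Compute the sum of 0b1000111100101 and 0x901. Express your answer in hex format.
Convert 0b1000111100101 (binary) → 4096 + 256 + 128 + 64 + 32 + 4 + 1 = 4581 (decimal)
Convert 0x901 (hexadecimal) → 9×256 + 1 = 2305 (decimal)
Compute 4581 + 2305 = 6886
Convert 6886 (decimal) → 6886 = 1×4096 + 10×256 + 14×16 + 6 → 0x1AE6 (hexadecimal)
0x1AE6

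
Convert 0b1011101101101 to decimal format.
Convert 0b1011101101101 (binary) → 4096 + 1024 + 512 + 256 + 64 + 32 + 8 + 4 + 1 = 5997 (decimal)
5997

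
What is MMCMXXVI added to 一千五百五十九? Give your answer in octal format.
Convert MMCMXXVI (Roman numeral) → 1000 + 1000 + 900 + 10 + 10 + 5 + 1 = 2926 (decimal)
Convert 一千五百五十九 (Chinese numeral) → 1×1000 + 5×100 + 5×10 + 9 = 1559 (decimal)
Compute 2926 + 1559 = 4485
Convert 4485 (decimal) → 4485 = 1×4096 + 6×64 + 5 → 0o10605 (octal)
0o10605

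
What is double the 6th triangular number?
The 6th triangular number = 6×7/2 = 21
Compute 21 × 2 = 42
42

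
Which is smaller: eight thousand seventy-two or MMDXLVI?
Convert eight thousand seventy-two (English words) → 8×1000 + 72 = 8072 (decimal)
Convert MMDXLVI (Roman numeral) → 1000 + 1000 + 500 + 40 + 5 + 1 = 2546 (decimal)
Compare 8072 vs 2546: smaller = 2546
2546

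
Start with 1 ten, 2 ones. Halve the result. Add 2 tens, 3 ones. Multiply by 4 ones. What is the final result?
Convert 1 ten, 2 ones (place-value notation) → 1×10 + 2 = 12 (decimal)
Start: 12
12 ÷ 2 = 6
Convert 2 tens, 3 ones (place-value notation) → 2×10 + 3 = 23 (decimal)
6 + 23 = 29
Convert 4 ones (place-value notation) → 4 (decimal)
29 × 4 = 116
116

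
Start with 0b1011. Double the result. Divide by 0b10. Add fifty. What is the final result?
Convert 0b1011 (binary) → 8 + 2 + 1 = 11 (decimal)
Start: 11
11 × 2 = 22
Convert 0b10 (binary) → 2 (decimal)
22 ÷ 2 = 11
Convert fifty (English words) → 50 (decimal)
11 + 50 = 61
61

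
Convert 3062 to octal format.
Convert 3062 (decimal) → 3062 = 5×512 + 7×64 + 6×8 + 6 → 0o5766 (octal)
0o5766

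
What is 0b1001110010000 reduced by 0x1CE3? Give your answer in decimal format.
Convert 0b1001110010000 (binary) → 4096 + 512 + 256 + 128 + 16 = 5008 (decimal)
Convert 0x1CE3 (hexadecimal) → 1×4096 + 12×256 + 14×16 + 3 = 7395 (decimal)
Compute 5008 - 7395 = -2387
-2387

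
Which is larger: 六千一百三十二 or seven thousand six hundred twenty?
Convert 六千一百三十二 (Chinese numeral) → 6×1000 + 1×100 + 3×10 + 2 = 6132 (decimal)
Convert seven thousand six hundred twenty (English words) → 7×1000 + 6×100 + 20 = 7620 (decimal)
Compare 6132 vs 7620: larger = 7620
7620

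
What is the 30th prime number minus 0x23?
The 30th prime number = 113
Convert 0x23 (hexadecimal) → 2×16 + 3 = 35 (decimal)
Compute 113 - 35 = 78
78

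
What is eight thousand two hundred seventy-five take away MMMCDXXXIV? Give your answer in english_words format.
Convert eight thousand two hundred seventy-five (English words) → 8×1000 + 2×100 + 75 = 8275 (decimal)
Convert MMMCDXXXIV (Roman numeral) → 1000 + 1000 + 1000 + 400 + 10 + 10 + 10 + 4 = 3434 (decimal)
Compute 8275 - 3434 = 4841
Convert 4841 (decimal) → 4841 = 4×1000 + 8×100 + 41 → four thousand eight hundred forty-one (English words)
four thousand eight hundred forty-one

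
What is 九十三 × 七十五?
Convert 九十三 (Chinese numeral) → 9×10 + 3 = 93 (decimal)
Convert 七十五 (Chinese numeral) → 7×10 + 5 = 75 (decimal)
Compute 93 × 75 = 6975
6975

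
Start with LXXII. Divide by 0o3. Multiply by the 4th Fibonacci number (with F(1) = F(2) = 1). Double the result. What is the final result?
Convert LXXII (Roman numeral) → 50 + 10 + 10 + 1 + 1 = 72 (decimal)
Start: 72
Convert 0o3 (octal) → 3 (decimal)
72 ÷ 3 = 24
Convert the 4th Fibonacci number (with F(1) = F(2) = 1) (Fibonacci index) → 1, 1, 2, 3 → 3 (decimal)
24 × 3 = 72
72 × 2 = 144
144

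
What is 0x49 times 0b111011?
Convert 0x49 (hexadecimal) → 4×16 + 9 = 73 (decimal)
Convert 0b111011 (binary) → 32 + 16 + 8 + 2 + 1 = 59 (decimal)
Compute 73 × 59 = 4307
4307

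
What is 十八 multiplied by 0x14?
Convert 十八 (Chinese numeral) → 1×10 + 8 = 18 (decimal)
Convert 0x14 (hexadecimal) → 1×16 + 4 = 20 (decimal)
Compute 18 × 20 = 360
360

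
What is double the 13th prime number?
The 13th prime number = 41
Compute 41 × 2 = 82
82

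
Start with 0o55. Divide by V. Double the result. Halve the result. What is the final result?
Convert 0o55 (octal) → 5×8 + 5 = 45 (decimal)
Start: 45
Convert V (Roman numeral) → 5 (decimal)
45 ÷ 5 = 9
9 × 2 = 18
18 ÷ 2 = 9
9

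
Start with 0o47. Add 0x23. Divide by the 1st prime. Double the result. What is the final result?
Convert 0o47 (octal) → 4×8 + 7 = 39 (decimal)
Start: 39
Convert 0x23 (hexadecimal) → 2×16 + 3 = 35 (decimal)
39 + 35 = 74
Convert the 1st prime (prime index) → 2 (decimal)
74 ÷ 2 = 37
37 × 2 = 74
74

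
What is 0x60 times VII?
Convert 0x60 (hexadecimal) → 6×16 = 96 (decimal)
Convert VII (Roman numeral) → 5 + 1 + 1 = 7 (decimal)
Compute 96 × 7 = 672
672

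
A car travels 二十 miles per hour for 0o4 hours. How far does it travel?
Convert 二十 (Chinese numeral) → 2×10 = 20 (decimal)
Convert 0o4 (octal) → 4 (decimal)
Compute 20 × 4 = 80
80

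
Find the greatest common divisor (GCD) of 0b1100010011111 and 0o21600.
Convert 0b1100010011111 (binary) → 4096 + 2048 + 128 + 16 + 8 + 4 + 2 + 1 = 6303 (decimal)
Convert 0o21600 (octal) → 2×4096 + 1×512 + 6×64 = 9088 (decimal)
Compute gcd(6303, 9088) = 1
1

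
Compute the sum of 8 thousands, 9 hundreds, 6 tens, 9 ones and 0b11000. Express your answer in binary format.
Convert 8 thousands, 9 hundreds, 6 tens, 9 ones (place-value notation) → 8×1000 + 9×100 + 6×10 + 9 = 8969 (decimal)
Convert 0b11000 (binary) → 16 + 8 = 24 (decimal)
Compute 8969 + 24 = 8993
Convert 8993 (decimal) → 8993 = 8192 + 512 + 256 + 32 + 1 → 0b10001100100001 (binary)
0b10001100100001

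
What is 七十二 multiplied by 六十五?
Convert 七十二 (Chinese numeral) → 7×10 + 2 = 72 (decimal)
Convert 六十五 (Chinese numeral) → 6×10 + 5 = 65 (decimal)
Compute 72 × 65 = 4680
4680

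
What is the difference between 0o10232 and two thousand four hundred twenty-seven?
Convert 0o10232 (octal) → 1×4096 + 2×64 + 3×8 + 2 = 4250 (decimal)
Convert two thousand four hundred twenty-seven (English words) → 2×1000 + 4×100 + 27 = 2427 (decimal)
Difference: |4250 - 2427| = 1823
1823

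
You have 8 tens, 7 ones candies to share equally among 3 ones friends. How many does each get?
Convert 8 tens, 7 ones (place-value notation) → 8×10 + 7 = 87 (decimal)
Convert 3 ones (place-value notation) → 3 (decimal)
Compute 87 ÷ 3 = 29
29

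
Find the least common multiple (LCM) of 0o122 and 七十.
Convert 0o122 (octal) → 1×64 + 2×8 + 2 = 82 (decimal)
Convert 七十 (Chinese numeral) → 7×10 = 70 (decimal)
Compute lcm(82, 70) = 2870
2870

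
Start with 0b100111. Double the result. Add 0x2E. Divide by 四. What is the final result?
Convert 0b100111 (binary) → 32 + 4 + 2 + 1 = 39 (decimal)
Start: 39
39 × 2 = 78
Convert 0x2E (hexadecimal) → 2×16 + 14 = 46 (decimal)
78 + 46 = 124
Convert 四 (Chinese numeral) → 4 (decimal)
124 ÷ 4 = 31
31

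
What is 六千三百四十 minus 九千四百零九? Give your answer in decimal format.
Convert 六千三百四十 (Chinese numeral) → 6×1000 + 3×100 + 4×10 = 6340 (decimal)
Convert 九千四百零九 (Chinese numeral) → 9×1000 + 4×100 + 9 = 9409 (decimal)
Compute 6340 - 9409 = -3069
-3069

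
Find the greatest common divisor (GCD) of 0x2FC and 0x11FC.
Convert 0x2FC (hexadecimal) → 2×256 + 15×16 + 12 = 764 (decimal)
Convert 0x11FC (hexadecimal) → 1×4096 + 1×256 + 15×16 + 12 = 4604 (decimal)
Compute gcd(764, 4604) = 4
4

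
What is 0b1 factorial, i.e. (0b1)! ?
Convert 0b1 (binary) → 1 (decimal)
Compute 1! = 1
1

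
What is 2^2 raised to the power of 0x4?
Convert 2^2 (power) → 4 (decimal)
Convert 0x4 (hexadecimal) → 4 (decimal)
Compute 4 ^ 4 = 256
256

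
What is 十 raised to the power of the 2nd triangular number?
Convert 十 (Chinese numeral) → 1×10 = 10 (decimal)
Convert the 2nd triangular number (triangular index) → 2×3/2 = 3 (decimal)
Compute 10 ^ 3 = 1000
1000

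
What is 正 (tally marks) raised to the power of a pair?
Convert 正 (tally marks) → 5 (decimal)
Convert a pair (colloquial) → 2 (decimal)
Compute 5 ^ 2 = 25
25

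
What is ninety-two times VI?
Convert ninety-two (English words) → 92 (decimal)
Convert VI (Roman numeral) → 5 + 1 = 6 (decimal)
Compute 92 × 6 = 552
552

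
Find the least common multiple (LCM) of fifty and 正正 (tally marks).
Convert fifty (English words) → 50 (decimal)
Convert 正正 (tally marks) → 5 + 5 = 10 (decimal)
Compute lcm(50, 10) = 50
50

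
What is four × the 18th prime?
Convert four (English words) → 4 (decimal)
Convert the 18th prime (prime index) → 61 (decimal)
Compute 4 × 61 = 244
244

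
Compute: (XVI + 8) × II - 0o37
Convert XVI (Roman numeral) → 10 + 5 + 1 = 16 (decimal)
Convert II (Roman numeral) → 1 + 1 = 2 (decimal)
Convert 0o37 (octal) → 3×8 + 7 = 31 (decimal)
Expression in decimal: (16 + 8) × 2 - 31
Parentheses first: 16 + 8 = 24
Multiply: 24 × 2 = 48
Subtract: 48 - 31 = 17
17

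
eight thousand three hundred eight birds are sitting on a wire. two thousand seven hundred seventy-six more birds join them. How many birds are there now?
Convert eight thousand three hundred eight (English words) → 8×1000 + 3×100 + 8 = 8308 (decimal)
Convert two thousand seven hundred seventy-six (English words) → 2×1000 + 7×100 + 76 = 2776 (decimal)
Compute 8308 + 2776 = 11084
11084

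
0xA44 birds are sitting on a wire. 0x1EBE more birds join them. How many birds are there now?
Convert 0xA44 (hexadecimal) → 10×256 + 4×16 + 4 = 2628 (decimal)
Convert 0x1EBE (hexadecimal) → 1×4096 + 14×256 + 11×16 + 14 = 7870 (decimal)
Compute 2628 + 7870 = 10498
10498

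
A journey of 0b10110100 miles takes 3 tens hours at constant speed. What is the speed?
Convert 0b10110100 (binary) → 128 + 32 + 16 + 4 = 180 (decimal)
Convert 3 tens (place-value notation) → 3×10 = 30 (decimal)
Compute 180 ÷ 30 = 6
6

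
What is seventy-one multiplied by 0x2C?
Convert seventy-one (English words) → 71 (decimal)
Convert 0x2C (hexadecimal) → 2×16 + 12 = 44 (decimal)
Compute 71 × 44 = 3124
3124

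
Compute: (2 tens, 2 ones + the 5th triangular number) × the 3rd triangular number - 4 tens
Convert 2 tens, 2 ones (place-value notation) → 2×10 + 2 = 22 (decimal)
Convert the 5th triangular number (triangular index) → 5×6/2 = 15 (decimal)
Convert the 3rd triangular number (triangular index) → 3×4/2 = 6 (decimal)
Convert 4 tens (place-value notation) → 4×10 = 40 (decimal)
Expression in decimal: (22 + 15) × 6 - 40
Parentheses first: 22 + 15 = 37
Multiply: 37 × 6 = 222
Subtract: 222 - 40 = 182
182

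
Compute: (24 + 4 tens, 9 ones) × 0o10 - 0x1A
Convert 4 tens, 9 ones (place-value notation) → 4×10 + 9 = 49 (decimal)
Convert 0o10 (octal) → 1×8 = 8 (decimal)
Convert 0x1A (hexadecimal) → 1×16 + 10 = 26 (decimal)
Expression in decimal: (24 + 49) × 8 - 26
Parentheses first: 24 + 49 = 73
Multiply: 73 × 8 = 584
Subtract: 584 - 26 = 558
558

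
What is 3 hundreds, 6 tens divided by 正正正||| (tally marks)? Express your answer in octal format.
Convert 3 hundreds, 6 tens (place-value notation) → 3×100 + 6×10 = 360 (decimal)
Convert 正正正||| (tally marks) → 5 + 5 + 5 + 3 = 18 (decimal)
Compute 360 ÷ 18 = 20
Convert 20 (decimal) → 20 = 2×8 + 4 → 0o24 (octal)
0o24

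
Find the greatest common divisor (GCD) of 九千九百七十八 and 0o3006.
Convert 九千九百七十八 (Chinese numeral) → 9×1000 + 9×100 + 7×10 + 8 = 9978 (decimal)
Convert 0o3006 (octal) → 3×512 + 6 = 1542 (decimal)
Compute gcd(9978, 1542) = 6
6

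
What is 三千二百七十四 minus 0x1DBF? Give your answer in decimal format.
Convert 三千二百七十四 (Chinese numeral) → 3×1000 + 2×100 + 7×10 + 4 = 3274 (decimal)
Convert 0x1DBF (hexadecimal) → 1×4096 + 13×256 + 11×16 + 15 = 7615 (decimal)
Compute 3274 - 7615 = -4341
-4341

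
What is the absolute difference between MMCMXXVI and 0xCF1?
Convert MMCMXXVI (Roman numeral) → 1000 + 1000 + 900 + 10 + 10 + 5 + 1 = 2926 (decimal)
Convert 0xCF1 (hexadecimal) → 12×256 + 15×16 + 1 = 3313 (decimal)
Compute |2926 - 3313| = 387
387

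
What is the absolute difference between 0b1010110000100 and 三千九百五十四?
Convert 0b1010110000100 (binary) → 4096 + 1024 + 256 + 128 + 4 = 5508 (decimal)
Convert 三千九百五十四 (Chinese numeral) → 3×1000 + 9×100 + 5×10 + 4 = 3954 (decimal)
Compute |5508 - 3954| = 1554
1554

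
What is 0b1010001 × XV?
Convert 0b1010001 (binary) → 64 + 16 + 1 = 81 (decimal)
Convert XV (Roman numeral) → 10 + 5 = 15 (decimal)
Compute 81 × 15 = 1215
1215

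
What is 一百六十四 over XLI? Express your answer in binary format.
Convert 一百六十四 (Chinese numeral) → 1×100 + 6×10 + 4 = 164 (decimal)
Convert XLI (Roman numeral) → 40 + 1 = 41 (decimal)
Compute 164 ÷ 41 = 4
Convert 4 (decimal) → 0b100 (binary)
0b100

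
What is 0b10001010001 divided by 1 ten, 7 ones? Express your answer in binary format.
Convert 0b10001010001 (binary) → 1024 + 64 + 16 + 1 = 1105 (decimal)
Convert 1 ten, 7 ones (place-value notation) → 1×10 + 7 = 17 (decimal)
Compute 1105 ÷ 17 = 65
Convert 65 (decimal) → 65 = 64 + 1 → 0b1000001 (binary)
0b1000001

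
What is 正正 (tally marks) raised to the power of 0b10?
Convert 正正 (tally marks) → 5 + 5 = 10 (decimal)
Convert 0b10 (binary) → 2 (decimal)
Compute 10 ^ 2 = 100
100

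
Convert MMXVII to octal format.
Convert MMXVII (Roman numeral) → 1000 + 1000 + 10 + 5 + 1 + 1 = 2017 (decimal)
Convert 2017 (decimal) → 2017 = 3×512 + 7×64 + 4×8 + 1 → 0o3741 (octal)
0o3741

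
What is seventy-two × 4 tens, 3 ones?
Convert seventy-two (English words) → 72 (decimal)
Convert 4 tens, 3 ones (place-value notation) → 4×10 + 3 = 43 (decimal)
Compute 72 × 43 = 3096
3096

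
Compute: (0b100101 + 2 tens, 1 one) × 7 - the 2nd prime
Convert 0b100101 (binary) → 32 + 4 + 1 = 37 (decimal)
Convert 2 tens, 1 one (place-value notation) → 2×10 + 1 = 21 (decimal)
Convert the 2nd prime (prime index) → 3 (decimal)
Expression in decimal: (37 + 21) × 7 - 3
Parentheses first: 37 + 21 = 58
Multiply: 58 × 7 = 406
Subtract: 406 - 3 = 403
403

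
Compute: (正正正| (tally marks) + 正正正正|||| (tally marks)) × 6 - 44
Convert 正正正| (tally marks) → 5 + 5 + 5 + 1 = 16 (decimal)
Convert 正正正正|||| (tally marks) → 5 + 5 + 5 + 5 + 4 = 24 (decimal)
Expression in decimal: (16 + 24) × 6 - 44
Parentheses first: 16 + 24 = 40
Multiply: 40 × 6 = 240
Subtract: 240 - 44 = 196
196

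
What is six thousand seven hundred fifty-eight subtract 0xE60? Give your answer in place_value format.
Convert six thousand seven hundred fifty-eight (English words) → 6×1000 + 7×100 + 58 = 6758 (decimal)
Convert 0xE60 (hexadecimal) → 14×256 + 6×16 = 3680 (decimal)
Compute 6758 - 3680 = 3078
Convert 3078 (decimal) → 3078 = 3×1000 + 7×10 + 8 → 3 thousands, 7 tens, 8 ones (place-value notation)
3 thousands, 7 tens, 8 ones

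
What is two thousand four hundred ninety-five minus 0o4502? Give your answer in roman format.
Convert two thousand four hundred ninety-five (English words) → 2×1000 + 4×100 + 95 = 2495 (decimal)
Convert 0o4502 (octal) → 4×512 + 5×64 + 2 = 2370 (decimal)
Compute 2495 - 2370 = 125
Convert 125 (decimal) → 125 = 100 + 10 + 10 + 5 → CXXV (Roman numeral)
CXXV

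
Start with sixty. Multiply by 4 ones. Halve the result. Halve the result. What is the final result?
Convert sixty (English words) → 60 (decimal)
Start: 60
Convert 4 ones (place-value notation) → 4 (decimal)
60 × 4 = 240
240 ÷ 2 = 120
120 ÷ 2 = 60
60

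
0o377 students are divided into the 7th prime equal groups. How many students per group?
Convert 0o377 (octal) → 3×64 + 7×8 + 7 = 255 (decimal)
Convert the 7th prime (prime index) → 17 (decimal)
Compute 255 ÷ 17 = 15
15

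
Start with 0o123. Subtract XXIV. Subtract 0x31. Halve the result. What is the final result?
Convert 0o123 (octal) → 1×64 + 2×8 + 3 = 83 (decimal)
Start: 83
Convert XXIV (Roman numeral) → 10 + 10 + 4 = 24 (decimal)
83 - 24 = 59
Convert 0x31 (hexadecimal) → 3×16 + 1 = 49 (decimal)
59 - 49 = 10
10 ÷ 2 = 5
5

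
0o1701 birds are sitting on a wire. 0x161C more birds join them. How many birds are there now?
Convert 0o1701 (octal) → 1×512 + 7×64 + 1 = 961 (decimal)
Convert 0x161C (hexadecimal) → 1×4096 + 6×256 + 1×16 + 12 = 5660 (decimal)
Compute 961 + 5660 = 6621
6621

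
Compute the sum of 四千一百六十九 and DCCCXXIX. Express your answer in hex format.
Convert 四千一百六十九 (Chinese numeral) → 4×1000 + 1×100 + 6×10 + 9 = 4169 (decimal)
Convert DCCCXXIX (Roman numeral) → 500 + 100 + 100 + 100 + 10 + 10 + 9 = 829 (decimal)
Compute 4169 + 829 = 4998
Convert 4998 (decimal) → 4998 = 1×4096 + 3×256 + 8×16 + 6 → 0x1386 (hexadecimal)
0x1386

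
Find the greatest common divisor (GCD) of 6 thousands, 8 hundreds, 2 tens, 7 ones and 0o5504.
Convert 6 thousands, 8 hundreds, 2 tens, 7 ones (place-value notation) → 6×1000 + 8×100 + 2×10 + 7 = 6827 (decimal)
Convert 0o5504 (octal) → 5×512 + 5×64 + 4 = 2884 (decimal)
Compute gcd(6827, 2884) = 1
1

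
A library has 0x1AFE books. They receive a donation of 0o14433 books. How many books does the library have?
Convert 0x1AFE (hexadecimal) → 1×4096 + 10×256 + 15×16 + 14 = 6910 (decimal)
Convert 0o14433 (octal) → 1×4096 + 4×512 + 4×64 + 3×8 + 3 = 6427 (decimal)
Compute 6910 + 6427 = 13337
13337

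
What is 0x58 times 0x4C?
Convert 0x58 (hexadecimal) → 5×16 + 8 = 88 (decimal)
Convert 0x4C (hexadecimal) → 4×16 + 12 = 76 (decimal)
Compute 88 × 76 = 6688
6688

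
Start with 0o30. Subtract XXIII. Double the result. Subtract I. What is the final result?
Convert 0o30 (octal) → 3×8 = 24 (decimal)
Start: 24
Convert XXIII (Roman numeral) → 10 + 10 + 1 + 1 + 1 = 23 (decimal)
24 - 23 = 1
1 × 2 = 2
Convert I (Roman numeral) → 1 (decimal)
2 - 1 = 1
1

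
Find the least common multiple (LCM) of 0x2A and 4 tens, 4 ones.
Convert 0x2A (hexadecimal) → 2×16 + 10 = 42 (decimal)
Convert 4 tens, 4 ones (place-value notation) → 4×10 + 4 = 44 (decimal)
Compute lcm(42, 44) = 924
924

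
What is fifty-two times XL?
Convert fifty-two (English words) → 52 (decimal)
Convert XL (Roman numeral) → 40 (decimal)
Compute 52 × 40 = 2080
2080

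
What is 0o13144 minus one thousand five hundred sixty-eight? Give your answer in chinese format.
Convert 0o13144 (octal) → 1×4096 + 3×512 + 1×64 + 4×8 + 4 = 5732 (decimal)
Convert one thousand five hundred sixty-eight (English words) → 1×1000 + 5×100 + 68 = 1568 (decimal)
Compute 5732 - 1568 = 4164
Convert 4164 (decimal) → 4164 = 4×1000 + 1×100 + 6×10 + 4 → 四千一百六十四 (Chinese numeral)
四千一百六十四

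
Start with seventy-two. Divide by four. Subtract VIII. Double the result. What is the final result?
Convert seventy-two (English words) → 72 (decimal)
Start: 72
Convert four (English words) → 4 (decimal)
72 ÷ 4 = 18
Convert VIII (Roman numeral) → 5 + 1 + 1 + 1 = 8 (decimal)
18 - 8 = 10
10 × 2 = 20
20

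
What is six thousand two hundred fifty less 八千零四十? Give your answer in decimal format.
Convert six thousand two hundred fifty (English words) → 6×1000 + 2×100 + 50 = 6250 (decimal)
Convert 八千零四十 (Chinese numeral) → 8×1000 + 4×10 = 8040 (decimal)
Compute 6250 - 8040 = -1790
-1790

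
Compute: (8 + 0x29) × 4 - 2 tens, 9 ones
Convert 0x29 (hexadecimal) → 2×16 + 9 = 41 (decimal)
Convert 2 tens, 9 ones (place-value notation) → 2×10 + 9 = 29 (decimal)
Expression in decimal: (8 + 41) × 4 - 29
Parentheses first: 8 + 41 = 49
Multiply: 49 × 4 = 196
Subtract: 196 - 29 = 167
167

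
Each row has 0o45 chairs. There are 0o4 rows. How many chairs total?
Convert 0o45 (octal) → 4×8 + 5 = 37 (decimal)
Convert 0o4 (octal) → 4 (decimal)
Compute 37 × 4 = 148
148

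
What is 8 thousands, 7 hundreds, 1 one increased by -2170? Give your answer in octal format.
Convert 8 thousands, 7 hundreds, 1 one (place-value notation) → 8×1000 + 7×100 + 1 = 8701 (decimal)
Compute 8701 + -2170 = 6531
Convert 6531 (decimal) → 6531 = 1×4096 + 4×512 + 6×64 + 3 → 0o14603 (octal)
0o14603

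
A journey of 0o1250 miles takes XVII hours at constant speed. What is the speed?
Convert 0o1250 (octal) → 1×512 + 2×64 + 5×8 = 680 (decimal)
Convert XVII (Roman numeral) → 10 + 5 + 1 + 1 = 17 (decimal)
Compute 680 ÷ 17 = 40
40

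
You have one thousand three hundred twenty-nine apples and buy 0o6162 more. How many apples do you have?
Convert one thousand three hundred twenty-nine (English words) → 1×1000 + 3×100 + 29 = 1329 (decimal)
Convert 0o6162 (octal) → 6×512 + 1×64 + 6×8 + 2 = 3186 (decimal)
Compute 1329 + 3186 = 4515
4515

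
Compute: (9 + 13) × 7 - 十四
Convert 十四 (Chinese numeral) → 1×10 + 4 = 14 (decimal)
Expression in decimal: (9 + 13) × 7 - 14
Parentheses first: 9 + 13 = 22
Multiply: 22 × 7 = 154
Subtract: 154 - 14 = 140
140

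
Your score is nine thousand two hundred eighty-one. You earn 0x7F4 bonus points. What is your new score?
Convert nine thousand two hundred eighty-one (English words) → 9×1000 + 2×100 + 81 = 9281 (decimal)
Convert 0x7F4 (hexadecimal) → 7×256 + 15×16 + 4 = 2036 (decimal)
Compute 9281 + 2036 = 11317
11317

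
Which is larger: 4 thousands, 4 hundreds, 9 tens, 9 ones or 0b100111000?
Convert 4 thousands, 4 hundreds, 9 tens, 9 ones (place-value notation) → 4×1000 + 4×100 + 9×10 + 9 = 4499 (decimal)
Convert 0b100111000 (binary) → 256 + 32 + 16 + 8 = 312 (decimal)
Compare 4499 vs 312: larger = 4499
4499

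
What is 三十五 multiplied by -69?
Convert 三十五 (Chinese numeral) → 3×10 + 5 = 35 (decimal)
Compute 35 × -69 = -2415
-2415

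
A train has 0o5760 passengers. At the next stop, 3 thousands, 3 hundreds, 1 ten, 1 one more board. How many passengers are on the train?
Convert 0o5760 (octal) → 5×512 + 7×64 + 6×8 = 3056 (decimal)
Convert 3 thousands, 3 hundreds, 1 ten, 1 one (place-value notation) → 3×1000 + 3×100 + 1×10 + 1 = 3311 (decimal)
Compute 3056 + 3311 = 6367
6367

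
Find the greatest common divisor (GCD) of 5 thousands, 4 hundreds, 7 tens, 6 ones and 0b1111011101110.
Convert 5 thousands, 4 hundreds, 7 tens, 6 ones (place-value notation) → 5×1000 + 4×100 + 7×10 + 6 = 5476 (decimal)
Convert 0b1111011101110 (binary) → 4096 + 2048 + 1024 + 512 + 128 + 64 + 32 + 8 + 4 + 2 = 7918 (decimal)
Compute gcd(5476, 7918) = 74
74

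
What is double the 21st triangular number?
The 21st triangular number = 21×22/2 = 231
Compute 231 × 2 = 462
462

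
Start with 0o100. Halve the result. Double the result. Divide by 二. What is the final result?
Convert 0o100 (octal) → 1×64 = 64 (decimal)
Start: 64
64 ÷ 2 = 32
32 × 2 = 64
Convert 二 (Chinese numeral) → 2 (decimal)
64 ÷ 2 = 32
32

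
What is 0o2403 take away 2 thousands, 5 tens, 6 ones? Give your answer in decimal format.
Convert 0o2403 (octal) → 2×512 + 4×64 + 3 = 1283 (decimal)
Convert 2 thousands, 5 tens, 6 ones (place-value notation) → 2×1000 + 5×10 + 6 = 2056 (decimal)
Compute 1283 - 2056 = -773
-773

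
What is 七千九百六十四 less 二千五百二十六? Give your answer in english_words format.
Convert 七千九百六十四 (Chinese numeral) → 7×1000 + 9×100 + 6×10 + 4 = 7964 (decimal)
Convert 二千五百二十六 (Chinese numeral) → 2×1000 + 5×100 + 2×10 + 6 = 2526 (decimal)
Compute 7964 - 2526 = 5438
Convert 5438 (decimal) → 5438 = 5×1000 + 4×100 + 38 → five thousand four hundred thirty-eight (English words)
five thousand four hundred thirty-eight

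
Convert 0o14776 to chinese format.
Convert 0o14776 (octal) → 1×4096 + 4×512 + 7×64 + 7×8 + 6 = 6654 (decimal)
Convert 6654 (decimal) → 6654 = 6×1000 + 6×100 + 5×10 + 4 → 六千六百五十四 (Chinese numeral)
六千六百五十四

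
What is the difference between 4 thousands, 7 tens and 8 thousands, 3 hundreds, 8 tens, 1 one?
Convert 4 thousands, 7 tens (place-value notation) → 4×1000 + 7×10 = 4070 (decimal)
Convert 8 thousands, 3 hundreds, 8 tens, 1 one (place-value notation) → 8×1000 + 3×100 + 8×10 + 1 = 8381 (decimal)
Difference: |4070 - 8381| = 4311
4311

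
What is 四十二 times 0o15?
Convert 四十二 (Chinese numeral) → 4×10 + 2 = 42 (decimal)
Convert 0o15 (octal) → 1×8 + 5 = 13 (decimal)
Compute 42 × 13 = 546
546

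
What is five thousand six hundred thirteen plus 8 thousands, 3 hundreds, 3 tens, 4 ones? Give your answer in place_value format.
Convert five thousand six hundred thirteen (English words) → 5×1000 + 6×100 + 13 = 5613 (decimal)
Convert 8 thousands, 3 hundreds, 3 tens, 4 ones (place-value notation) → 8×1000 + 3×100 + 3×10 + 4 = 8334 (decimal)
Compute 5613 + 8334 = 13947
Convert 13947 (decimal) → 13947 = 13×1000 + 9×100 + 4×10 + 7 → 13 thousands, 9 hundreds, 4 tens, 7 ones (place-value notation)
13 thousands, 9 hundreds, 4 tens, 7 ones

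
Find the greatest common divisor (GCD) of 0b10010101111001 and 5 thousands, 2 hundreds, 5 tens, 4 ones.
Convert 0b10010101111001 (binary) → 8192 + 1024 + 256 + 64 + 32 + 16 + 8 + 1 = 9593 (decimal)
Convert 5 thousands, 2 hundreds, 5 tens, 4 ones (place-value notation) → 5×1000 + 2×100 + 5×10 + 4 = 5254 (decimal)
Compute gcd(9593, 5254) = 1
1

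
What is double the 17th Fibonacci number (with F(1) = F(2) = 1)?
The 17th Fibonacci number (with F(1) = F(2) = 1) = 1597
Compute 1597 × 2 = 3194
3194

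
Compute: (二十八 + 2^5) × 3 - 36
Convert 二十八 (Chinese numeral) → 2×10 + 8 = 28 (decimal)
Convert 2^5 (power) → 32 (decimal)
Expression in decimal: (28 + 32) × 3 - 36
Parentheses first: 28 + 32 = 60
Multiply: 60 × 3 = 180
Subtract: 180 - 36 = 144
144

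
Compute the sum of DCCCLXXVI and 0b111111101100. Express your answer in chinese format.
Convert DCCCLXXVI (Roman numeral) → 500 + 100 + 100 + 100 + 50 + 10 + 10 + 5 + 1 = 876 (decimal)
Convert 0b111111101100 (binary) → 2048 + 1024 + 512 + 256 + 128 + 64 + 32 + 8 + 4 = 4076 (decimal)
Compute 876 + 4076 = 4952
Convert 4952 (decimal) → 4952 = 4×1000 + 9×100 + 5×10 + 2 → 四千九百五十二 (Chinese numeral)
四千九百五十二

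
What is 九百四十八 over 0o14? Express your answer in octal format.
Convert 九百四十八 (Chinese numeral) → 9×100 + 4×10 + 8 = 948 (decimal)
Convert 0o14 (octal) → 1×8 + 4 = 12 (decimal)
Compute 948 ÷ 12 = 79
Convert 79 (decimal) → 79 = 1×64 + 1×8 + 7 → 0o117 (octal)
0o117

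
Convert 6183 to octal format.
Convert 6183 (decimal) → 6183 = 1×4096 + 4×512 + 4×8 + 7 → 0o14047 (octal)
0o14047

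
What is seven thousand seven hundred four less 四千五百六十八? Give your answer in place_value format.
Convert seven thousand seven hundred four (English words) → 7×1000 + 7×100 + 4 = 7704 (decimal)
Convert 四千五百六十八 (Chinese numeral) → 4×1000 + 5×100 + 6×10 + 8 = 4568 (decimal)
Compute 7704 - 4568 = 3136
Convert 3136 (decimal) → 3136 = 3×1000 + 1×100 + 3×10 + 6 → 3 thousands, 1 hundred, 3 tens, 6 ones (place-value notation)
3 thousands, 1 hundred, 3 tens, 6 ones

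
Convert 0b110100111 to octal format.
Convert 0b110100111 (binary) → 256 + 128 + 32 + 4 + 2 + 1 = 423 (decimal)
Convert 423 (decimal) → 423 = 6×64 + 4×8 + 7 → 0o647 (octal)
0o647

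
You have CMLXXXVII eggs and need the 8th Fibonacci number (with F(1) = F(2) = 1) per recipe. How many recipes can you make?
Convert CMLXXXVII (Roman numeral) → 900 + 50 + 10 + 10 + 10 + 5 + 1 + 1 = 987 (decimal)
Convert the 8th Fibonacci number (with F(1) = F(2) = 1) (Fibonacci index) → 1, 1, 2, 3, 5, 8, 13, 21 → 21 (decimal)
Compute 987 ÷ 21 = 47
47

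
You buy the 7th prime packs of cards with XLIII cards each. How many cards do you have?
Convert XLIII (Roman numeral) → 40 + 1 + 1 + 1 = 43 (decimal)
Convert the 7th prime (prime index) → 17 (decimal)
Compute 43 × 17 = 731
731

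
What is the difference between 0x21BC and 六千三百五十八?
Convert 0x21BC (hexadecimal) → 2×4096 + 1×256 + 11×16 + 12 = 8636 (decimal)
Convert 六千三百五十八 (Chinese numeral) → 6×1000 + 3×100 + 5×10 + 8 = 6358 (decimal)
Difference: |8636 - 6358| = 2278
2278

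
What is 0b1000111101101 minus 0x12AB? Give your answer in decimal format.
Convert 0b1000111101101 (binary) → 4096 + 256 + 128 + 64 + 32 + 8 + 4 + 1 = 4589 (decimal)
Convert 0x12AB (hexadecimal) → 1×4096 + 2×256 + 10×16 + 11 = 4779 (decimal)
Compute 4589 - 4779 = -190
-190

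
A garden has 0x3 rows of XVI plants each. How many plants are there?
Convert XVI (Roman numeral) → 10 + 5 + 1 = 16 (decimal)
Convert 0x3 (hexadecimal) → 3 (decimal)
Compute 16 × 3 = 48
48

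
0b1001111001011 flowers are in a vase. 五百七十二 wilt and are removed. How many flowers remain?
Convert 0b1001111001011 (binary) → 4096 + 512 + 256 + 128 + 64 + 8 + 2 + 1 = 5067 (decimal)
Convert 五百七十二 (Chinese numeral) → 5×100 + 7×10 + 2 = 572 (decimal)
Compute 5067 - 572 = 4495
4495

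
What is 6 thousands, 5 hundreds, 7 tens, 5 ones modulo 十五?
Convert 6 thousands, 5 hundreds, 7 tens, 5 ones (place-value notation) → 6×1000 + 5×100 + 7×10 + 5 = 6575 (decimal)
Convert 十五 (Chinese numeral) → 1×10 + 5 = 15 (decimal)
Compute 6575 mod 15 = 5
5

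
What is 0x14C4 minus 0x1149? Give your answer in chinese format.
Convert 0x14C4 (hexadecimal) → 1×4096 + 4×256 + 12×16 + 4 = 5316 (decimal)
Convert 0x1149 (hexadecimal) → 1×4096 + 1×256 + 4×16 + 9 = 4425 (decimal)
Compute 5316 - 4425 = 891
Convert 891 (decimal) → 891 = 8×100 + 9×10 + 1 → 八百九十一 (Chinese numeral)
八百九十一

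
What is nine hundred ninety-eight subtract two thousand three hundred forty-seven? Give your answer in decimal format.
Convert nine hundred ninety-eight (English words) → 9×100 + 98 = 998 (decimal)
Convert two thousand three hundred forty-seven (English words) → 2×1000 + 3×100 + 47 = 2347 (decimal)
Compute 998 - 2347 = -1349
-1349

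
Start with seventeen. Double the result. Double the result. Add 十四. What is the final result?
Convert seventeen (English words) → 17 (decimal)
Start: 17
17 × 2 = 34
34 × 2 = 68
Convert 十四 (Chinese numeral) → 1×10 + 4 = 14 (decimal)
68 + 14 = 82
82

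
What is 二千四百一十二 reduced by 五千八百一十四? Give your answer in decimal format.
Convert 二千四百一十二 (Chinese numeral) → 2×1000 + 4×100 + 1×10 + 2 = 2412 (decimal)
Convert 五千八百一十四 (Chinese numeral) → 5×1000 + 8×100 + 1×10 + 4 = 5814 (decimal)
Compute 2412 - 5814 = -3402
-3402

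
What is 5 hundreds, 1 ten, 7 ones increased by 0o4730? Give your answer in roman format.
Convert 5 hundreds, 1 ten, 7 ones (place-value notation) → 5×100 + 1×10 + 7 = 517 (decimal)
Convert 0o4730 (octal) → 4×512 + 7×64 + 3×8 = 2520 (decimal)
Compute 517 + 2520 = 3037
Convert 3037 (decimal) → 3037 = 1000 + 1000 + 1000 + 10 + 10 + 10 + 5 + 1 + 1 → MMMXXXVII (Roman numeral)
MMMXXXVII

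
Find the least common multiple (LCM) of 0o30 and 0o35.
Convert 0o30 (octal) → 3×8 = 24 (decimal)
Convert 0o35 (octal) → 3×8 + 5 = 29 (decimal)
Compute lcm(24, 29) = 696
696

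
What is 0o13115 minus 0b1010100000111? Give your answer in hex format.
Convert 0o13115 (octal) → 1×4096 + 3×512 + 1×64 + 1×8 + 5 = 5709 (decimal)
Convert 0b1010100000111 (binary) → 4096 + 1024 + 256 + 4 + 2 + 1 = 5383 (decimal)
Compute 5709 - 5383 = 326
Convert 326 (decimal) → 326 = 1×256 + 4×16 + 6 → 0x146 (hexadecimal)
0x146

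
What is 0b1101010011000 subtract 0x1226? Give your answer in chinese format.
Convert 0b1101010011000 (binary) → 4096 + 2048 + 512 + 128 + 16 + 8 = 6808 (decimal)
Convert 0x1226 (hexadecimal) → 1×4096 + 2×256 + 2×16 + 6 = 4646 (decimal)
Compute 6808 - 4646 = 2162
Convert 2162 (decimal) → 2162 = 2×1000 + 1×100 + 6×10 + 2 → 二千一百六十二 (Chinese numeral)
二千一百六十二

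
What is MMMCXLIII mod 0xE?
Convert MMMCXLIII (Roman numeral) → 1000 + 1000 + 1000 + 100 + 40 + 1 + 1 + 1 = 3143 (decimal)
Convert 0xE (hexadecimal) → 14 (decimal)
Compute 3143 mod 14 = 7
7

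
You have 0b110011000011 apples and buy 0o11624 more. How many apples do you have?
Convert 0b110011000011 (binary) → 2048 + 1024 + 128 + 64 + 2 + 1 = 3267 (decimal)
Convert 0o11624 (octal) → 1×4096 + 1×512 + 6×64 + 2×8 + 4 = 5012 (decimal)
Compute 3267 + 5012 = 8279
8279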